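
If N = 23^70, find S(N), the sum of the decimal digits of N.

409

23^70 = 209386424652304064049051461204995116953510089281143424135257228513176887924733660903369498848049
Sum of its 96 digits: 409.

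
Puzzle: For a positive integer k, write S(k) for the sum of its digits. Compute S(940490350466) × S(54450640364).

2050

S(940490350466) = 9+4+0+4+9+0+3+5+0+4+6+6 = 50.
S(54450640364) = 5+4+4+5+0+6+4+0+3+6+4 = 41.
50 · 41 = 2050.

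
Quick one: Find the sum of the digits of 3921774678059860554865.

115

3+9+2+1+7+7+4+6+7+8+0+5+9+8+6+0+5+5+4+8+6+5 = 115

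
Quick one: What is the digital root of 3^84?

The digital root of n equals n mod 9 (or 9 when 9 | n), so we need 3^84 mod 9.
3^84 ≡ 0 (mod 9), so the digital root is 9.

9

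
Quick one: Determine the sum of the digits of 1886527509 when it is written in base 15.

1886527509 in base 15 is B094B1A9.
Digit sum: 11+0+9+4+11+1+10+9 = 55.

55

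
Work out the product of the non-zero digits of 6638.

6×6×3×8 = 864

864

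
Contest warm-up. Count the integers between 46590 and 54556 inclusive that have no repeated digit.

2652

The integers in [46590, 54556] that have no repeated digit: 46590, 46591, 46592, 46593, 46597, 46598, …, 54397, 54398.
2652 qualify.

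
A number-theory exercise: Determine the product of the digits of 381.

3×8×1 = 24

24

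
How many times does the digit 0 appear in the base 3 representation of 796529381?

5

796529381 in base 3 is 2001111210212220012.
The digit 0 appears 5 times.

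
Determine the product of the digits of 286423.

2304

2×8×6×4×2×3 = 2304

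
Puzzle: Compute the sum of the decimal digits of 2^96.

2^96 = 79228162514264337593543950336
Sum of its 29 digits: 127.

127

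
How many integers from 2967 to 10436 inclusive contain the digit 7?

The integers in [2967, 10436] that contain the digit 7: 2967, 2970, 2971, 2972, 2973, 2974, …, 10417, 10427.
2718 qualify.

2718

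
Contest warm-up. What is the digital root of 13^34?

4

The digital root of n equals n mod 9 (or 9 when 9 | n), so we need 13^34 mod 9.
13^34 ≡ 4 (mod 9), so the digital root is 4.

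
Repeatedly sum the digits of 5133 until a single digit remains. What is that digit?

5+1+3+3 = 12
1+2 = 3
(Equivalently, 5133 mod 9 = 3.)

3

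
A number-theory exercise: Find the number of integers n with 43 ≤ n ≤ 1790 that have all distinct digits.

The integers in [43, 1790] that have all distinct digits: 43, 45, 46, 47, 48, 49, …, 1789, 1790.
1085 qualify.

1085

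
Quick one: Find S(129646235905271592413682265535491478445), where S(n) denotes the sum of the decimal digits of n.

1+2+9+6+4+6+2+3+5+9+0+5+2+7+1+5+9+2+4+1+3+6+8+2+2+6+5+5+3+5+4+9+1+4+7+8+4+4+5 = 174

174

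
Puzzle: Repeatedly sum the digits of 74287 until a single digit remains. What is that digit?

7+4+2+8+7 = 28
2+8 = 10
1+0 = 1

1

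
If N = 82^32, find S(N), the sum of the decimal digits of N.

82^32 = 17459961280780148412598160557488831295115329866261670213451776
Sum of its 62 digits: 280.

280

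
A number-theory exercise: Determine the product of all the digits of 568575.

42000

5×6×8×5×7×5 = 42000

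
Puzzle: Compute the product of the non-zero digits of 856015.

8×5×6×1×5 = 1200

1200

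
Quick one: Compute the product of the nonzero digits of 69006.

6×9×6 = 324

324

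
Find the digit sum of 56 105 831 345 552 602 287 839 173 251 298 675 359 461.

5+6+1+0+5+8+3+1+3+4+5+5+5+2+6+0+2+2+8+7+8+3+9+1+7+3+2+5+1+2+9+8+6+7+5+3+5+9+4+6+1 = 182

182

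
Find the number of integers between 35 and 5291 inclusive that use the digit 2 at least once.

The integers in [35, 5291] that use the digit 2 at least once: 42, 52, 62, 72, 82, 92, …, 5290, 5291.
2201 qualify.

2201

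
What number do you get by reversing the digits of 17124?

42171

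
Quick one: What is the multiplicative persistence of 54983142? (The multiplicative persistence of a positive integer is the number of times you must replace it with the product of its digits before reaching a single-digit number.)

54983142 → 34560 → 0 (2 steps)

2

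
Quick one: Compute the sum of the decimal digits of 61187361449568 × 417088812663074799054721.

61187361449568 × 417088812663074799054721 = 25520563936986712431076883842713810528
Sum of its 38 digits: 168.

168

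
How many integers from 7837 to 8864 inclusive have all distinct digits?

The integers in [7837, 8864] that have all distinct digits: 7839, 7840, 7841, 7842, 7843, 7845, …, 8795, 8796.
533 qualify.

533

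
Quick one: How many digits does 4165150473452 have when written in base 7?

4165150473452 in base 7 is 606631211604653, which has 15 digits.

15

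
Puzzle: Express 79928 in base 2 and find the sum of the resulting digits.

79928 in base 2 is 10011100000111000.
Digit sum: 1+0+0+1+1+1+0+0+0+0+0+1+1+1+0+0+0 = 7.

7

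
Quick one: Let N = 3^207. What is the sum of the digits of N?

450

3^207 = 580897793671538120543914751292250043875533560952973762696395441323395277601147874208719336809230187
Sum of its 99 digits: 450.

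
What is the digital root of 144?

9

1+4+4 = 9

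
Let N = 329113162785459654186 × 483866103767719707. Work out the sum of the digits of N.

189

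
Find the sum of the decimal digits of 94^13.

139

94^13 = 44736509592539817388662784
Sum of its 26 digits: 139.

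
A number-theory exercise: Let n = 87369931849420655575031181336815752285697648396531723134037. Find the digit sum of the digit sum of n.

11

First digit sum: 272.
2+7+2 = 11.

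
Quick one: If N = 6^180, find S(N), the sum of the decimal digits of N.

6^180 = 116741446195279078628053382791335881633270131715832481723779676398836856930282974584939114053628368372944886748404030500135265750611474251776
Sum of its 141 digits: 639.

639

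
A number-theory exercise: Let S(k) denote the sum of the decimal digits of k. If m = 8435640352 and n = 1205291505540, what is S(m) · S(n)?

1560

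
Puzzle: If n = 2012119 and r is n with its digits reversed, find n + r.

11124221

Reverse of 2012119 is 9112102.
2012119 + 9112102 = 11124221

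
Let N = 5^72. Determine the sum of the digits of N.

5^72 = 211758236813575084767080625169910490512847900390625
Sum of its 51 digits: 217.

217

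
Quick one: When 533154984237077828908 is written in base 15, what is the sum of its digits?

533154984237077828908 in base 15 is 56282540D5B562DB3D.
Digit sum: 5+6+2+8+2+5+4+0+13+5+11+5+6+2+13+11+3+13 = 114.

114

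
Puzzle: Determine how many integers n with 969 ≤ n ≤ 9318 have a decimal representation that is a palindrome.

87

The integers in [969, 9318] that have a decimal representation that is a palindrome: 969, 979, 989, 999, 1001, 1111, …, 9119, 9229.
87 qualify.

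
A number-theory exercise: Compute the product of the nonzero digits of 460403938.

62208

4×6×4×3×9×3×8 = 62208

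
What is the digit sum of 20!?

54

20! = 2432902008176640000
Sum of its 19 digits: 54.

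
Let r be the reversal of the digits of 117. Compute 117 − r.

-594

Reverse of 117 is 711.
117 − 711 = -594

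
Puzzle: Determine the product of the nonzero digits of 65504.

600

6×5×5×4 = 600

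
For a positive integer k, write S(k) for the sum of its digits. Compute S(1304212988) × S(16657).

950

S(1304212988) = 1+3+0+4+2+1+2+9+8+8 = 38.
S(16657) = 1+6+6+5+7 = 25.
38 · 25 = 950.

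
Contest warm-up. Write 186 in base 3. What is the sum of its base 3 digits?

6

186 in base 3 is 20220.
Digit sum: 2+0+2+2+0 = 6.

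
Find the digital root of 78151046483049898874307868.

1

7+8+1+5+1+0+4+6+4+8+3+0+4+9+8+9+8+8+7+4+3+0+7+8+6+8 = 136
1+3+6 = 10
1+0 = 1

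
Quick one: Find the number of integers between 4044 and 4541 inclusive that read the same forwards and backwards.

4

The integers in [4044, 4541] that read the same forwards and backwards: 4114, 4224, 4334, 4444.
4 qualify.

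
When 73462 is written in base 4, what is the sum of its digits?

16

73462 in base 4 is 101323312.
Digit sum: 1+0+1+3+2+3+3+1+2 = 16.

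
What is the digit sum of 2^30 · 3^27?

126

2^30 · 3^27 = 8187922952619753996288
Sum of its 22 digits: 126.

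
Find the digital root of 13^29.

7

The digital root of n equals n mod 9 (or 9 when 9 | n), so we need 13^29 mod 9.
13^29 ≡ 7 (mod 9), so the digital root is 7.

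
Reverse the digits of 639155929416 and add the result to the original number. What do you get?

1254085481352

Reverse of 639155929416 is 614929551936.
639155929416 + 614929551936 = 1254085481352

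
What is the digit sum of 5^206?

5^206 = 972346137165803391741260008403144412592226901362682364547049471060890442818028662684991378613392752649526029617987887831986881792545318603515625
Sum of its 144 digits: 646.

646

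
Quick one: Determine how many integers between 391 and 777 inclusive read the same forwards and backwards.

The integers in [391, 777] that read the same forwards and backwards: 393, 404, 414, 424, 434, 444, …, 767, 777.
39 qualify.

39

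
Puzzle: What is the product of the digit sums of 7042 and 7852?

S(7042) = 7+0+4+2 = 13.
S(7852) = 7+8+5+2 = 22.
13 · 22 = 286.

286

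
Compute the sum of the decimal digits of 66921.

6+6+9+2+1 = 24

24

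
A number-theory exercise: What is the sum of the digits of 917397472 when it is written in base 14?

69

917397472 in base 14 is 89BA874C.
Digit sum: 8+9+11+10+8+7+4+12 = 69.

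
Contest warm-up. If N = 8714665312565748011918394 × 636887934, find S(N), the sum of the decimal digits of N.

8714665312565748011918394 × 636887934 = 5550265186421463490475313331257996
Sum of its 34 digits: 144.

144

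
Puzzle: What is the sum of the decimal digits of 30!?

117

30! = 265252859812191058636308480000000
Sum of its 33 digits: 117.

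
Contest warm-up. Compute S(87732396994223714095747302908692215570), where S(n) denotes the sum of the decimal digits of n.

8+7+7+3+2+3+9+6+9+9+4+2+2+3+7+1+4+0+9+5+7+4+7+3+0+2+9+0+8+6+9+2+2+1+5+5+7+0 = 177

177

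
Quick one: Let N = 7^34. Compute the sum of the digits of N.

142

7^34 = 54116956037952111668959660849
Sum of its 29 digits: 142.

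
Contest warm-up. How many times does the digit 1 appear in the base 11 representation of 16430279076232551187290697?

3

16430279076232551187290697 in base 11 is 173926212684838665A165549.
The digit 1 appears 3 times.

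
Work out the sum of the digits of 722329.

7+2+2+3+2+9 = 25

25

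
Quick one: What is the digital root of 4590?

9

4+5+9+0 = 18
1+8 = 9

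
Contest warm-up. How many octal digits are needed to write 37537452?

37537452 in base 8 is 217143254, which has 9 digits.

9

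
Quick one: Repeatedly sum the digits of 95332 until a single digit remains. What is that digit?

4

9+5+3+3+2 = 22
2+2 = 4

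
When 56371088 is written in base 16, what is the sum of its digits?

38

56371088 in base 16 is 35C2790.
Digit sum: 3+5+12+2+7+9+0 = 38.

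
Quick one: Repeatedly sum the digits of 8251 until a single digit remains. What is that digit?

8+2+5+1 = 16
1+6 = 7

7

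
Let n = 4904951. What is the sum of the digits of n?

4+9+0+4+9+5+1 = 32

32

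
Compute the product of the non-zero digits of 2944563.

2×9×4×4×5×6×3 = 25920

25920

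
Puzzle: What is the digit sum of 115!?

648

115! = 292509369349301569068815180481773552003419272043053514672100535242441942363589054622883930786268803187059211939585703515345785120071002251720730101703194015956992000000000000000000000000000
Sum of its 189 digits: 648.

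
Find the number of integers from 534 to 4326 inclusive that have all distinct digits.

2031

The integers in [534, 4326] that have all distinct digits: 534, 536, 537, 538, 539, 540, …, 4325, 4326.
2031 qualify.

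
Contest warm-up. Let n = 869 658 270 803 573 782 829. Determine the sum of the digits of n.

113

8+6+9+6+5+8+2+7+0+8+0+3+5+7+3+7+8+2+8+2+9 = 113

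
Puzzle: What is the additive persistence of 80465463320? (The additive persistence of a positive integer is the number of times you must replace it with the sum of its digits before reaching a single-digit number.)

2

80465463320 → 41 → 5 (2 steps)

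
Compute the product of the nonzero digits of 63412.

6×3×4×1×2 = 144

144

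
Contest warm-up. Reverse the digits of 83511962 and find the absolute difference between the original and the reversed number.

Reverse of 83511962 is 26911538.
|83511962 − 26911538| = 56600424

56600424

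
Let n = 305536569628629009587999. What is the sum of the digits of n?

131

3+0+5+5+3+6+5+6+9+6+2+8+6+2+9+0+0+9+5+8+7+9+9+9 = 131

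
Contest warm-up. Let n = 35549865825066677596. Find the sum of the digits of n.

112

3+5+5+4+9+8+6+5+8+2+5+0+6+6+6+7+7+5+9+6 = 112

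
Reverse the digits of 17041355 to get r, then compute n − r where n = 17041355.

Reverse of 17041355 is 55314071.
17041355 − 55314071 = -38272716

-38272716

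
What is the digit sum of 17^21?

116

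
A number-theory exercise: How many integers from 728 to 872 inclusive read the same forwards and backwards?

The integers in [728, 872] that read the same forwards and backwards: 737, 747, 757, 767, 777, 787, …, 858, 868.
14 qualify.

14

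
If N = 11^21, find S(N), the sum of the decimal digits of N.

71

11^21 = 7400249944258160101211
Sum of its 22 digits: 71.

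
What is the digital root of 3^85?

The digital root of n equals n mod 9 (or 9 when 9 | n), so we need 3^85 mod 9.
3^85 ≡ 0 (mod 9), so the digital root is 9.

9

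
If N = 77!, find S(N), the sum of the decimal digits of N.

77! = 145183092028285869634070784086308284983740379224208358846781574688061991349156420080065207861248000000000000000000
Sum of its 114 digits: 432.

432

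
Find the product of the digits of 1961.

54

1×9×6×1 = 54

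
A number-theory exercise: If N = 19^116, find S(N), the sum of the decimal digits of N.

19^116 = 21647996574289685086692139606814337872670938048246423714137638341596811832804732305889577051859944405866803626665074447934234936055113996999844585681
Sum of its 149 digits: 730.

730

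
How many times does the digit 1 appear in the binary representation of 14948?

7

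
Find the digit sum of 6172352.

6+1+7+2+3+5+2 = 26

26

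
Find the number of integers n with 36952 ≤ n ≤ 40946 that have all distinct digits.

1336

The integers in [36952, 40946] that have all distinct digits: 36952, 36954, 36957, 36958, 36970, 36971, …, 40937, 40938.
1336 qualify.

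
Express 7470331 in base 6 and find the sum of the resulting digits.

21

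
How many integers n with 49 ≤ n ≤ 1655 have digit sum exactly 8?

75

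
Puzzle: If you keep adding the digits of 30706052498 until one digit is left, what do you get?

8

3+0+7+0+6+0+5+2+4+9+8 = 44
4+4 = 8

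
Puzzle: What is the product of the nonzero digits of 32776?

1764

3×2×7×7×6 = 1764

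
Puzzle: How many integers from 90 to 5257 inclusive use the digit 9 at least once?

The integers in [90, 5257] that use the digit 9 at least once: 90, 91, 92, 93, 94, 95, …, 5239, 5249.
1389 qualify.

1389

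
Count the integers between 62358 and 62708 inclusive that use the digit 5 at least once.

145

The integers in [62358, 62708] that use the digit 5 at least once: 62358, 62359, 62365, 62375, 62385, 62395, …, 62695, 62705.
145 qualify.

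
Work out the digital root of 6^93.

9

The digital root of n equals n mod 9 (or 9 when 9 | n), so we need 6^93 mod 9.
6^93 ≡ 0 (mod 9), so the digital root is 9.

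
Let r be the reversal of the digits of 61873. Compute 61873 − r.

24057

Reverse of 61873 is 37816.
61873 − 37816 = 24057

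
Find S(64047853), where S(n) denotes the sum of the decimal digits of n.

6+4+0+4+7+8+5+3 = 37

37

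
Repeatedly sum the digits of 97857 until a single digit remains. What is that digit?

9+7+8+5+7 = 36
3+6 = 9

9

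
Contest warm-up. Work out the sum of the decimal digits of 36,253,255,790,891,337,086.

92

3+6+2+5+3+2+5+5+7+9+0+8+9+1+3+3+7+0+8+6 = 92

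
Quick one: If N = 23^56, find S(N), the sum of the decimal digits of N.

331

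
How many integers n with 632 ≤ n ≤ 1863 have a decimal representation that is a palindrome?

45

The integers in [632, 1863] that have a decimal representation that is a palindrome: 636, 646, 656, 666, 676, 686, …, 1661, 1771.
45 qualify.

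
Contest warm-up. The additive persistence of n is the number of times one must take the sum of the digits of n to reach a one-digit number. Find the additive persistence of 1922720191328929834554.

3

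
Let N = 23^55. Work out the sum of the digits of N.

23^55 = 785291652424037263548733517675617858730558099314688805476989869947753298407
Sum of its 75 digits: 392.

392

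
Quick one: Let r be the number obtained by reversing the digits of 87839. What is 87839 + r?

181717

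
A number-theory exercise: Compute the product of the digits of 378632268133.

5225472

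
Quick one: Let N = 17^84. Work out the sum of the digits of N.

442

17^84 = 22788167121226866392145990004643194320677119208072454288297817011694567729803720145613446690250242777921
Sum of its 104 digits: 442.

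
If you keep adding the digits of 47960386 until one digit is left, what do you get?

7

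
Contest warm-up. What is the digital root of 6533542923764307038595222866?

8

6+5+3+3+5+4+2+9+2+3+7+6+4+3+0+7+0+3+8+5+9+5+2+2+2+8+6+6 = 125
1+2+5 = 8
(Equivalently, 6533542923764307038595222866 mod 9 = 8.)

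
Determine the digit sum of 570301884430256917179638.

107

5+7+0+3+0+1+8+8+4+4+3+0+2+5+6+9+1+7+1+7+9+6+3+8 = 107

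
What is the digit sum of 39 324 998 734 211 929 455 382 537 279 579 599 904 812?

3+9+3+2+4+9+9+8+7+3+4+2+1+1+9+2+9+4+5+5+3+8+2+5+3+7+2+7+9+5+7+9+5+9+9+9+0+4+8+1+2 = 213

213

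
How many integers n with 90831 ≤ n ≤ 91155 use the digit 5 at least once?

The integers in [90831, 91155] that use the digit 5 at least once: 90835, 90845, 90850, 90851, 90852, 90853, …, 91154, 91155.
65 qualify.

65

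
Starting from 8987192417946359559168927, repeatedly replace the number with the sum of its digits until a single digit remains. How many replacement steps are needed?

8987192417946359559168927 → 144 → 9 (2 steps)

2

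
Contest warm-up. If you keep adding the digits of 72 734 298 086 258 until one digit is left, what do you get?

8

7+2+7+3+4+2+9+8+0+8+6+2+5+8 = 71
7+1 = 8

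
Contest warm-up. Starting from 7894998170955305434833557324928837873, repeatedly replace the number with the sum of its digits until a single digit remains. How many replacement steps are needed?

3

7894998170955305434833557324928837873 → 195 → 15 → 6 (3 steps)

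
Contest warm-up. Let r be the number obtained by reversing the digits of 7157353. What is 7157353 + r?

Reverse of 7157353 is 3537517.
7157353 + 3537517 = 10694870

10694870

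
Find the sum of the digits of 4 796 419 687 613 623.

82

4+7+9+6+4+1+9+6+8+7+6+1+3+6+2+3 = 82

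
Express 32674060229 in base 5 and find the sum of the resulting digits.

33

32674060229 in base 5 is 1013404024411404.
Digit sum: 1+0+1+3+4+0+4+0+2+4+4+1+1+4+0+4 = 33.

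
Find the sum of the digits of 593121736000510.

5+9+3+1+2+1+7+3+6+0+0+0+5+1+0 = 43

43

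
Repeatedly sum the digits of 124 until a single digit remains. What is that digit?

1+2+4 = 7

7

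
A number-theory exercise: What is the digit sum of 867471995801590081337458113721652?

146

8+6+7+4+7+1+9+9+5+8+0+1+5+9+0+0+8+1+3+3+7+4+5+8+1+1+3+7+2+1+6+5+2 = 146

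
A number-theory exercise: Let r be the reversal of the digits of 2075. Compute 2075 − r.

Reverse of 2075 is 5702.
2075 − 5702 = -3627

-3627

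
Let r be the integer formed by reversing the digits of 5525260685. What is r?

5860625255

Reversing 5525260685 gives 5860625255.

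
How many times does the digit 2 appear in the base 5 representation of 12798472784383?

2

12798472784383 in base 5 is 3134142233013100013.
The digit 2 appears 2 times.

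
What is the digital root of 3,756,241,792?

3+7+5+6+2+4+1+7+9+2 = 46
4+6 = 10
1+0 = 1

1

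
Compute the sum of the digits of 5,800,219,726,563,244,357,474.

5+8+0+0+2+1+9+7+2+6+5+6+3+2+4+4+3+5+7+4+7+4 = 94

94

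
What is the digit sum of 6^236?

6^236 = 4402456673108048457718400041192971414002163678816934465245335059489650410757763710967530275228766052020947053345093059863294619865615015013433890842038360457912971258271633936069165056
Sum of its 184 digits: 774.

774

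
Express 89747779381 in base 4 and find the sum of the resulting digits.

28

89747779381 in base 4 is 1103211120212330311.
Digit sum: 1+1+0+3+2+1+1+1+2+0+2+1+2+3+3+0+3+1+1 = 28.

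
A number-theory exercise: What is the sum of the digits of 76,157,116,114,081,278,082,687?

7+6+1+5+7+1+1+6+1+1+4+0+8+1+2+7+8+0+8+2+6+8+7 = 97

97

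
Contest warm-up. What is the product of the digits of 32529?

3×2×5×2×9 = 540

540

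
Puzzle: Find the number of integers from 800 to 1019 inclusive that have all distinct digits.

144

The integers in [800, 1019] that have all distinct digits: 801, 802, 803, 804, 805, 806, …, 986, 987.
144 qualify.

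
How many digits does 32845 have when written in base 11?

5

32845 in base 11 is 2274A, which has 5 digits.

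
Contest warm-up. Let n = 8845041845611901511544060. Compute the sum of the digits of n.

8+8+4+5+0+4+1+8+4+5+6+1+1+9+0+1+5+1+1+5+4+4+0+6+0 = 91

91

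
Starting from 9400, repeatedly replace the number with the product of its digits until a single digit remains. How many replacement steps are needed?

1

9400 → 0 (1 step)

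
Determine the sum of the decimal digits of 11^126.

11^126 = 164239770663983842428729944161460543765069103903598725293152764807750085888709094508835726435584330249599258053105769109531957538761
Sum of its 132 digits: 622.

622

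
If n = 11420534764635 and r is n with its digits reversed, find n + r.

Reverse of 11420534764635 is 53646743502411.
11420534764635 + 53646743502411 = 65067278267046

65067278267046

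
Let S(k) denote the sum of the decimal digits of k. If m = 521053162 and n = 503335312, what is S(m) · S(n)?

625

S(521053162) = 5+2+1+0+5+3+1+6+2 = 25.
S(503335312) = 5+0+3+3+3+5+3+1+2 = 25.
25 · 25 = 625.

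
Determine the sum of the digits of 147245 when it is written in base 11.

147245 in base 11 is A069A.
Digit sum: 10+0+6+9+10 = 35.

35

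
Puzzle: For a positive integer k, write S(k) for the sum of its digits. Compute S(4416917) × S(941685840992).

2080

S(4416917) = 4+4+1+6+9+1+7 = 32.
S(941685840992) = 9+4+1+6+8+5+8+4+0+9+9+2 = 65.
32 · 65 = 2080.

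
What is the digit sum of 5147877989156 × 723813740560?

113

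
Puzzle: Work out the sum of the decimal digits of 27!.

27! = 10888869450418352160768000000
Sum of its 29 digits: 108.

108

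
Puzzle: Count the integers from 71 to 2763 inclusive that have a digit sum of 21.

The integers in [71, 2763] that have a digit sum of 21: 399, 489, 498, 579, 588, 597, …, 2748, 2757.
88 qualify.

88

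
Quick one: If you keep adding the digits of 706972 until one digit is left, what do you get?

7+0+6+9+7+2 = 31
3+1 = 4

4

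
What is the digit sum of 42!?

189

42! = 1405006117752879898543142606244511569936384000000000
Sum of its 52 digits: 189.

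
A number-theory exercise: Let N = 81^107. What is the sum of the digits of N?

891

81^107 = 1613975805220392892761684567742629999066310151096889226728856262935515787158855760083483350775542201388003552062049292726228835573597417258502461402623778300215000704310156713941696814978186337532803022961
Sum of its 205 digits: 891.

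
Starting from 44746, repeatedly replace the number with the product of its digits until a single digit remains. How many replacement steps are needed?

44746 → 2688 → 768 → 336 → 54 → 20 → 0 (6 steps)

6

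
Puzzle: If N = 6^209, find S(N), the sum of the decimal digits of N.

6^209 = 4301414850709573288902070676359179967338008307103956705668871531868071829670484645433547222345790436399701323177260166892890490536503207503792424394628258066333696
Sum of its 163 digits: 729.

729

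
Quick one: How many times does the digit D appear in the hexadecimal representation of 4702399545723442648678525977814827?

2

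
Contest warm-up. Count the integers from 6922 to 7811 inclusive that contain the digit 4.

The integers in [6922, 7811] that contain the digit 4: 6924, 6934, 6940, 6941, 6942, 6943, …, 7794, 7804.
251 qualify.

251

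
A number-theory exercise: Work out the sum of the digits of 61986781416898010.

6+1+9+8+6+7+8+1+4+1+6+8+9+8+0+1+0 = 83

83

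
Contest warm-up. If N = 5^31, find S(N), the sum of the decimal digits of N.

104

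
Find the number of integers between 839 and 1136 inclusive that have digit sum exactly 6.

The integers in [839, 1136] that have digit sum exactly 6: 1005, 1014, 1023, 1032, 1041, 1050, 1104, 1113, 1122, 1131.
10 qualify.

10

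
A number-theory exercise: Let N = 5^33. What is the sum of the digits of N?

89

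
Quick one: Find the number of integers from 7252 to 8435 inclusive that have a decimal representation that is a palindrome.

11

The integers in [7252, 8435] that have a decimal representation that is a palindrome: 7337, 7447, 7557, 7667, 7777, 7887, …, 8228, 8338.
11 qualify.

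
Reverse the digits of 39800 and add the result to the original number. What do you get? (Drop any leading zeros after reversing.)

40693

Reverse of 39800 is 893.
39800 + 893 = 40693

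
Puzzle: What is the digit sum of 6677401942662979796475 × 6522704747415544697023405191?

216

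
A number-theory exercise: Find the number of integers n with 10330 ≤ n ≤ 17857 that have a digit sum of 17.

539

The integers in [10330, 17857] that have a digit sum of 17: 10349, 10358, 10367, 10376, 10385, 10394, …, 17801, 17810.
539 qualify.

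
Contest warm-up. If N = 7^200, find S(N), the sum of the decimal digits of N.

7^200 = 10461838291314357175018899611816813659819188550170233659950140084035125767424262251774382614909364050293065248252546314174063180343683591188150754267339816534637456120001
Sum of its 170 digits: 697.

697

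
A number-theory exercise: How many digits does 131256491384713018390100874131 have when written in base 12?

27

131256491384713018390100874131 in base 12 is B57110521859A71B374B793A1AB, which has 27 digits.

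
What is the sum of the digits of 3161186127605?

47

3+1+6+1+1+8+6+1+2+7+6+0+5 = 47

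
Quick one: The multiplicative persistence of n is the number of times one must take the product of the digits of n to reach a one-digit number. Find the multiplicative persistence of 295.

2

295 → 90 → 0 (2 steps)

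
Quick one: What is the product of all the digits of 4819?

288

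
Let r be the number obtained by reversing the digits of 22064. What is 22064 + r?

68086

Reverse of 22064 is 46022.
22064 + 46022 = 68086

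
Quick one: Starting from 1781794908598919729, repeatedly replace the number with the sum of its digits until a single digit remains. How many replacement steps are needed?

2

1781794908598919729 → 113 → 5 (2 steps)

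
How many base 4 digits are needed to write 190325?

9

190325 in base 4 is 232131311, which has 9 digits.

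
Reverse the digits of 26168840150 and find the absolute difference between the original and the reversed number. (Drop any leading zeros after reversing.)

Reverse of 26168840150 is 5104886162.
|26168840150 − 5104886162| = 21063953988

21063953988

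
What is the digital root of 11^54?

1

The digital root of n equals n mod 9 (or 9 when 9 | n), so we need 11^54 mod 9.
11^54 ≡ 1 (mod 9), so the digital root is 1.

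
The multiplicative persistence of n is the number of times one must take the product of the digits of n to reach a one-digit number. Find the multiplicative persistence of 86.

86 → 48 → 32 → 6 (3 steps)

3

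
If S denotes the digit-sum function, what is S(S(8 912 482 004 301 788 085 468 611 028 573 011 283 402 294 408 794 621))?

8

First digit sum: 206.
2+0+6 = 8.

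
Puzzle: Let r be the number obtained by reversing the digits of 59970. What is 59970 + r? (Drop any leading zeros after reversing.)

67965

Reverse of 59970 is 7995.
59970 + 7995 = 67965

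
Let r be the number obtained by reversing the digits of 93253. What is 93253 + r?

Reverse of 93253 is 35239.
93253 + 35239 = 128492

128492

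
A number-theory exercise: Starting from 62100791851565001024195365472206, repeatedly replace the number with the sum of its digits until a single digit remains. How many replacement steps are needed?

62100791851565001024195365472206 → 113 → 5 (2 steps)

2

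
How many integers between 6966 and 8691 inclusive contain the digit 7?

1145

The integers in [6966, 8691] that contain the digit 7: 6967, 6970, 6971, 6972, 6973, 6974, …, 8679, 8687.
1145 qualify.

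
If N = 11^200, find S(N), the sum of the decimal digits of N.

913

11^200 = 18990527646046182421218204639541163405858322400098778481272514561037626461679891407506620665933284558135881805238401044949435868367905913020005911442340062387227375955664576836341689587626164144676307968892001
Sum of its 209 digits: 913.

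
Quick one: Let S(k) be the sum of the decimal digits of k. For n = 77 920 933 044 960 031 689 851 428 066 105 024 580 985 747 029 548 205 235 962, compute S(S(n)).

14

First digit sum: 257.
2+5+7 = 14.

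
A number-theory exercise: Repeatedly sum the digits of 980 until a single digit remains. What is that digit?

8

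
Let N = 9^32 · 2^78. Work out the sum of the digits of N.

252

9^32 · 2^78 = 1037767256686154181937762909336565950216543630591524864
Sum of its 55 digits: 252.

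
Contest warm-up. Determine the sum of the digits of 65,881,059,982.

6+5+8+8+1+0+5+9+9+8+2 = 61

61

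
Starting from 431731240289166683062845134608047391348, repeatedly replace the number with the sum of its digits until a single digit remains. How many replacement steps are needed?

431731240289166683062845134608047391348 → 160 → 7 (2 steps)

2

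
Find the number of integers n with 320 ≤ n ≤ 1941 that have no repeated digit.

The integers in [320, 1941] that have no repeated digit: 320, 321, 324, 325, 326, 327, …, 1938, 1940.
958 qualify.

958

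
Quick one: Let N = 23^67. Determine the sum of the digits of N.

410

23^67 = 17209371632473416951512407430343972791444899258744425424119111408989634907925837174600928647
Sum of its 92 digits: 410.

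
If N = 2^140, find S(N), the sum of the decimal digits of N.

2^140 = 1393796574908163946345982392040522594123776
Sum of its 43 digits: 202.

202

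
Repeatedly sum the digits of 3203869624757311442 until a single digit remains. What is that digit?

5

3+2+0+3+8+6+9+6+2+4+7+5+7+3+1+1+4+4+2 = 77
7+7 = 14
1+4 = 5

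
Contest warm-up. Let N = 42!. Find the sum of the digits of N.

189

42! = 1405006117752879898543142606244511569936384000000000
Sum of its 52 digits: 189.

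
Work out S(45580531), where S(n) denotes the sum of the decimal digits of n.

4+5+5+8+0+5+3+1 = 31

31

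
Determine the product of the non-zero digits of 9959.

9×9×5×9 = 3645

3645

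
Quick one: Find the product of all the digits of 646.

144

6×4×6 = 144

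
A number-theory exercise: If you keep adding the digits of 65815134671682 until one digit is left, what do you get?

9

6+5+8+1+5+1+3+4+6+7+1+6+8+2 = 63
6+3 = 9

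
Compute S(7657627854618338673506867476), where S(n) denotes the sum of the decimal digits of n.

151

7+6+5+7+6+2+7+8+5+4+6+1+8+3+3+8+6+7+3+5+0+6+8+6+7+4+7+6 = 151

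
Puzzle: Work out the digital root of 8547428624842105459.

7

8+5+4+7+4+2+8+6+2+4+8+4+2+1+0+5+4+5+9 = 88
8+8 = 16
1+6 = 7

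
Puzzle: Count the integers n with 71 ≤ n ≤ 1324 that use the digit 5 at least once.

The integers in [71, 1324] that use the digit 5 at least once: 75, 85, 95, 105, 115, 125, …, 1305, 1315.
314 qualify.

314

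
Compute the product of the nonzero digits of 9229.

9×2×2×9 = 324

324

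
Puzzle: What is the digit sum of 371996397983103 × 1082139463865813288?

371996397983103 × 1082139463865813288 = 402551982673448787955595976872664
Sum of its 33 digits: 183.

183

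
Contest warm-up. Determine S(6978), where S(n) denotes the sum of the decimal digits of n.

6+9+7+8 = 30

30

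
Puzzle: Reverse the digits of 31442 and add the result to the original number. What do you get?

Reverse of 31442 is 24413.
31442 + 24413 = 55855

55855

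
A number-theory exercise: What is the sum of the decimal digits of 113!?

113! = 22311927486598136465966070212187151182564399087952213171022161345724023063584214692821047352118139068425569179220877461124773845924561575264739138192463311667200000000000000000000000000
Sum of its 185 digits: 666.

666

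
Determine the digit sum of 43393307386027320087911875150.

4+3+3+9+3+3+0+7+3+8+6+0+2+7+3+2+0+0+8+7+9+1+1+8+7+5+1+5+0 = 115

115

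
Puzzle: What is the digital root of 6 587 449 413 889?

6+5+8+7+4+4+9+4+1+3+8+8+9 = 76
7+6 = 13
1+3 = 4

4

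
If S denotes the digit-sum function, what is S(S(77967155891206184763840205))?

First digit sum: 121.
1+2+1 = 4.

4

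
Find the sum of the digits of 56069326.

5+6+0+6+9+3+2+6 = 37

37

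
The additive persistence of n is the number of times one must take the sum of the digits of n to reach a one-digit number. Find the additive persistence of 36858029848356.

3

36858029848356 → 75 → 12 → 3 (3 steps)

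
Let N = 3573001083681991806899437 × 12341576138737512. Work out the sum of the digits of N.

183

3573001083681991806899437 × 12341576138737512 = 44096464918052942439570068586324323580744
Sum of its 41 digits: 183.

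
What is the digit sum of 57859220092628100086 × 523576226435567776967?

151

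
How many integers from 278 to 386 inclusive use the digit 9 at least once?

The integers in [278, 386] that use the digit 9 at least once: 279, 289, 290, 291, 292, 293, …, 369, 379.
20 qualify.

20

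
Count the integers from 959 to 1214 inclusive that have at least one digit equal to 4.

44

The integers in [959, 1214] that have at least one digit equal to 4: 964, 974, 984, 994, 1004, 1014, …, 1204, 1214.
44 qualify.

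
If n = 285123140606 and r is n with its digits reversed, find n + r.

Reverse of 285123140606 is 606041321582.
285123140606 + 606041321582 = 891164462188

891164462188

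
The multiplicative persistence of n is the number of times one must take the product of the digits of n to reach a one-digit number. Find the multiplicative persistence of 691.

691 → 54 → 20 → 0 (3 steps)

3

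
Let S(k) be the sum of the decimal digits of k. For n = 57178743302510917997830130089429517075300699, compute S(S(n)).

14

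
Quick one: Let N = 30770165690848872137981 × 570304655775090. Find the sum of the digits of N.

30770165690848872137981 × 570304655775090 = 17548368752462050407110418906982693290
Sum of its 38 digits: 162.

162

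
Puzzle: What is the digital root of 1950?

6

1+9+5+0 = 15
1+5 = 6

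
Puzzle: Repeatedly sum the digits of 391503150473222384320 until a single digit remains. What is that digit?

4

3+9+1+5+0+3+1+5+0+4+7+3+2+2+2+3+8+4+3+2+0 = 67
6+7 = 13
1+3 = 4
(Equivalently, 391503150473222384320 mod 9 = 4.)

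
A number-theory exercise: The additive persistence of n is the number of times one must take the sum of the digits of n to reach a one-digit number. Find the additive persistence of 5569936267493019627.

5569936267493019627 → 99 → 18 → 9 (3 steps)

3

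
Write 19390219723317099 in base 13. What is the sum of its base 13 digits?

19390219723317099 in base 13 is 4C0360B494B32B7.
Digit sum: 4+12+0+3+6+0+11+4+9+4+11+3+2+11+7 = 87.

87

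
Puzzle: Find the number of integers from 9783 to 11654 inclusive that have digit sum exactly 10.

The integers in [9783, 11654] that have digit sum exactly 10: 10009, 10018, 10027, 10036, 10045, 10054, …, 11611, 11620.
97 qualify.

97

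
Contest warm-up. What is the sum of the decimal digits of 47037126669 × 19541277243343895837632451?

47037126669 × 19541277243343895837632451 = 919165532969213965642659454751935719
Sum of its 36 digits: 183.

183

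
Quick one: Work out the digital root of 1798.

1+7+9+8 = 25
2+5 = 7
(Equivalently, 1798 mod 9 = 7.)

7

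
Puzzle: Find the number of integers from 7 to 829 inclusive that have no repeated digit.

612

The integers in [7, 829] that have no repeated digit: 7, 8, 9, 10, 12, 13, …, 827, 829.
612 qualify.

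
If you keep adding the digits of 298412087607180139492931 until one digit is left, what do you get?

2+9+8+4+1+2+0+8+7+6+0+7+1+8+0+1+3+9+4+9+2+9+3+1 = 104
1+0+4 = 5

5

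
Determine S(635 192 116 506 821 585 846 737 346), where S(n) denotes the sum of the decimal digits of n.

6+3+5+1+9+2+1+1+6+5+0+6+8+2+1+5+8+5+8+4+6+7+3+7+3+4+6 = 122

122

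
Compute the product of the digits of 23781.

2×3×7×8×1 = 336

336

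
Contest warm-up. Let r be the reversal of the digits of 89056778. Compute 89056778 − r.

Reverse of 89056778 is 87765098.
89056778 − 87765098 = 1291680

1291680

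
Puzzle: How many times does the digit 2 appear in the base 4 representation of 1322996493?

2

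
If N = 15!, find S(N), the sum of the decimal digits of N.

15! = 1307674368000
Sum of its 13 digits: 45.

45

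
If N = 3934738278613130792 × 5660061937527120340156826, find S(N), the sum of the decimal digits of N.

169

3934738278613130792 × 5660061937527120340156826 = 22270862364909163324052501600825292129586192
Sum of its 44 digits: 169.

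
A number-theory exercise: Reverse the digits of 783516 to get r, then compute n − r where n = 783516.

Reverse of 783516 is 615387.
783516 − 615387 = 168129

168129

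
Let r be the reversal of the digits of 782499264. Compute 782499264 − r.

Reverse of 782499264 is 462994287.
782499264 − 462994287 = 319504977

319504977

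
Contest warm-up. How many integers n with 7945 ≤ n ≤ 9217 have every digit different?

653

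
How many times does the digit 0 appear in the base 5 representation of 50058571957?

5

50058571957 in base 5 is 1310004443300312.
The digit 0 appears 5 times.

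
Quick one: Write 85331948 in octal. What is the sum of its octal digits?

37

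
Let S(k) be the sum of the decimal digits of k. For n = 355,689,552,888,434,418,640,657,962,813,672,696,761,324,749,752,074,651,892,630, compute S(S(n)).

18

First digit sum: 297.
2+9+7 = 18.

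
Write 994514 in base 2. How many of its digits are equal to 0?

994514 in base 2 is 11110010110011010010.
The digit 0 appears 9 times.

9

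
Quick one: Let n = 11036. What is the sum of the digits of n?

11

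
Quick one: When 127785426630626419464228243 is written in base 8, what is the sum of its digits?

127785426630626419464228243 in base 8 is 64663473556657677507213046623.
Digit sum: 6+4+6+6+3+4+7+3+5+5+6+6+5+7+6+7+7+5+0+7+2+1+3+0+4+6+6+2+3 = 132.

132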